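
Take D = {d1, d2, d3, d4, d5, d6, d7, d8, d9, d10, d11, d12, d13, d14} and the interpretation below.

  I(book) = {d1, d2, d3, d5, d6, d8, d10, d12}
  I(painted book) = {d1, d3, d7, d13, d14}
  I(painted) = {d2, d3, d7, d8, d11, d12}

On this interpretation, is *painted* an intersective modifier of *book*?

no

⟦painted⟧ ∩ ⟦book⟧ = {d2, d3, d7, d8, d11, d12} ∩ {d1, d2, d3, d5, d6, d8, d10, d12} = {d2, d3, d8, d12}
Observed ⟦painted book⟧ = {d1, d3, d7, d13, d14}.
These differ, so the modifier is not intersective in this model.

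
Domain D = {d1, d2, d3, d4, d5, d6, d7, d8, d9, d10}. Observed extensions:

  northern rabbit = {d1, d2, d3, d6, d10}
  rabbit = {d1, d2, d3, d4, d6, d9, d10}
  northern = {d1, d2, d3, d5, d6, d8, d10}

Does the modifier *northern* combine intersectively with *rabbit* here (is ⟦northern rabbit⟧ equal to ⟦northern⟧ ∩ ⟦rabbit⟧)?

⟦northern⟧ ∩ ⟦rabbit⟧ = {d1, d2, d3, d5, d6, d8, d10} ∩ {d1, d2, d3, d4, d6, d9, d10} = {d1, d2, d3, d6, d10}
Observed ⟦northern rabbit⟧ = {d1, d2, d3, d6, d10}.
These coincide, so the modifier is intersective here.

yes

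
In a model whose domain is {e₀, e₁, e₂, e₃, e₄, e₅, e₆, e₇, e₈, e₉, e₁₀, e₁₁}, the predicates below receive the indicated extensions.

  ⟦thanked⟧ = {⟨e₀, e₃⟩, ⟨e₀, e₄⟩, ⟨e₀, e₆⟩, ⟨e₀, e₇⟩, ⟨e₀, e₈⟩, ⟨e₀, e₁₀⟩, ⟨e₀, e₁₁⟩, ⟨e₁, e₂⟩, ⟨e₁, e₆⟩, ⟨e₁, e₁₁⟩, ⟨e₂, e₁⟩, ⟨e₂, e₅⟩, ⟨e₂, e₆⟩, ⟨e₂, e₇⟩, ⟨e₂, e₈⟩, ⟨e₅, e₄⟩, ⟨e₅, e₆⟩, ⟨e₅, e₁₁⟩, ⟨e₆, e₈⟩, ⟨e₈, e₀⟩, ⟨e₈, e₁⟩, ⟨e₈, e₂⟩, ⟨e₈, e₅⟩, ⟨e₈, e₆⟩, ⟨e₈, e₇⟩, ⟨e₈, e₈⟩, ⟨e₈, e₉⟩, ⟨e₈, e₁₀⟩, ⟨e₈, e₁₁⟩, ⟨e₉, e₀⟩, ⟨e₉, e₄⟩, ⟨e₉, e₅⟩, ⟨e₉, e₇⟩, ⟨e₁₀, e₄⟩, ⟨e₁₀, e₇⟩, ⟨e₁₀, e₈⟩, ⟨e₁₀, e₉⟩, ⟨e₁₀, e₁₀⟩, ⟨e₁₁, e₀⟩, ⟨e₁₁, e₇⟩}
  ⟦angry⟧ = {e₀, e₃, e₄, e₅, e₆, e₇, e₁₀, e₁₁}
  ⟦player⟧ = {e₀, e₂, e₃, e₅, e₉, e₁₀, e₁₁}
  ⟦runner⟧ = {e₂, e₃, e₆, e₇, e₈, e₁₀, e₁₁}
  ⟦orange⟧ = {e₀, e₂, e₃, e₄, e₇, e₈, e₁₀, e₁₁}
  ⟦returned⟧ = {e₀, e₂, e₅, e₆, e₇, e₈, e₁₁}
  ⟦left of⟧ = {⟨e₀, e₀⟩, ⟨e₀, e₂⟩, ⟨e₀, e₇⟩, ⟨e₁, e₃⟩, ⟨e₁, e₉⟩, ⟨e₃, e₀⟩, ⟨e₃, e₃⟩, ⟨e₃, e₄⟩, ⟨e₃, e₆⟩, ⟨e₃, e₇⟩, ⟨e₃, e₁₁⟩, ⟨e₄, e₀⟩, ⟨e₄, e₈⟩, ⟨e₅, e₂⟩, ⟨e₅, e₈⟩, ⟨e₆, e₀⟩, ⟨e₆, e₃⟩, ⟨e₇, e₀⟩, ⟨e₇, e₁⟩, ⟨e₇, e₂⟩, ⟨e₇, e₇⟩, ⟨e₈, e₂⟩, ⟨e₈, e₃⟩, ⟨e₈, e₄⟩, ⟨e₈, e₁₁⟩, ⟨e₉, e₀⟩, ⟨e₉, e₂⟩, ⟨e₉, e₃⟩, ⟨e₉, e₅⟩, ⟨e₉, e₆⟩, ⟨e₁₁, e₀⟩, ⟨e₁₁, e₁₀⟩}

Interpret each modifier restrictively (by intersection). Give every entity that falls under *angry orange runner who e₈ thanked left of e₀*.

{e₇, e₁₁}

⟦who e₈ thanked⟧ = {x : ⟨e₈, x⟩ ∈ ⟦thanked⟧} = {e₀, e₁, e₂, e₅, e₆, e₇, e₈, e₉, e₁₀, e₁₁}
⟦left of e₀⟧ = {x : ⟨x, e₀⟩ ∈ ⟦left of⟧} = {e₀, e₃, e₄, e₆, e₇, e₉, e₁₁}
⟦runner⟧ = {e₂, e₃, e₆, e₇, e₈, e₁₀, e₁₁}
… ∩ ⟦who e₈ thanked⟧ = {e₂, e₃, e₆, e₇, e₈, e₁₀, e₁₁} ∩ {e₀, e₁, e₂, e₅, e₆, e₇, e₈, e₉, e₁₀, e₁₁} = {e₂, e₆, e₇, e₈, e₁₀, e₁₁}
… ∩ ⟦left of e₀⟧ = {e₂, e₆, e₇, e₈, e₁₀, e₁₁} ∩ {e₀, e₃, e₄, e₆, e₇, e₉, e₁₁} = {e₆, e₇, e₁₁}
… ∩ ⟦angry⟧ = {e₆, e₇, e₁₁} ∩ {e₀, e₃, e₄, e₅, e₆, e₇, e₁₀, e₁₁} = {e₆, e₇, e₁₁}
… ∩ ⟦orange⟧ = {e₆, e₇, e₁₁} ∩ {e₀, e₂, e₃, e₄, e₇, e₈, e₁₀, e₁₁} = {e₇, e₁₁}
So ⟦angry orange runner who e₈ thanked left of e₀⟧ = {e₇, e₁₁}.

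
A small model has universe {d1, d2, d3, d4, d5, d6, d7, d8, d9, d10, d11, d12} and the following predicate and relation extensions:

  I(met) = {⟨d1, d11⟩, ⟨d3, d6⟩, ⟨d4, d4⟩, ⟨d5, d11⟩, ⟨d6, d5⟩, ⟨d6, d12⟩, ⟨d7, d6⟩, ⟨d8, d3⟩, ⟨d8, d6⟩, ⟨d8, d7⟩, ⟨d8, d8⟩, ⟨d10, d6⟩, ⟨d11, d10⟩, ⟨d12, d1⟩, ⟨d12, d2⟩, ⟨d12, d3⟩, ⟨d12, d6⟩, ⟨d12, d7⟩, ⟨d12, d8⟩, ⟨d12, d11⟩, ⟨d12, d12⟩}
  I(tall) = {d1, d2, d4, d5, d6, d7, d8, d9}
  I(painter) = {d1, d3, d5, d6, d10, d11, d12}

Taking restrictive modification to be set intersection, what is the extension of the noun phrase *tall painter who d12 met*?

{d1, d6}

⟦who d12 met⟧ = {x : ⟨d12, x⟩ ∈ ⟦met⟧} = {d1, d2, d3, d6, d7, d8, d11, d12}
⟦painter⟧ = {d1, d3, d5, d6, d10, d11, d12}
… ∩ ⟦who d12 met⟧ = {d1, d3, d5, d6, d10, d11, d12} ∩ {d1, d2, d3, d6, d7, d8, d11, d12} = {d1, d3, d6, d11, d12}
… ∩ ⟦tall⟧ = {d1, d3, d6, d11, d12} ∩ {d1, d2, d4, d5, d6, d7, d8, d9} = {d1, d6}
So ⟦tall painter who d12 met⟧ = {d1, d6}.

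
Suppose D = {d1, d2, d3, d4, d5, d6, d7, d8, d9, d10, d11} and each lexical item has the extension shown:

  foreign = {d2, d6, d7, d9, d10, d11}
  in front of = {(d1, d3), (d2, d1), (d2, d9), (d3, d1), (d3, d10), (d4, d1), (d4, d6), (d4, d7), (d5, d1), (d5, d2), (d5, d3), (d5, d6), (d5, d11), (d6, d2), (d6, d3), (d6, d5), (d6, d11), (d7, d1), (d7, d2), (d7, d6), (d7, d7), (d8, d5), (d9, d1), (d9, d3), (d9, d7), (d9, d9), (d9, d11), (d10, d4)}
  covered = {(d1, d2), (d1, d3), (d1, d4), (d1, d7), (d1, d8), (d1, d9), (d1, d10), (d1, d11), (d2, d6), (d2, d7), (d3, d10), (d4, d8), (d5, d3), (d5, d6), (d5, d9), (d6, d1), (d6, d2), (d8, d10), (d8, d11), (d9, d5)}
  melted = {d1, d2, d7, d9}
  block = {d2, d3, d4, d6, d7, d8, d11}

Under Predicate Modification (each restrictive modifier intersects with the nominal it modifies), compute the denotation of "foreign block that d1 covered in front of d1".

⟦that d1 covered⟧ = {x : ⟨d1, x⟩ ∈ ⟦covered⟧} = {d2, d3, d4, d7, d8, d9, d10, d11}
⟦in front of d1⟧ = {x : ⟨x, d1⟩ ∈ ⟦in front of⟧} = {d2, d3, d4, d5, d7, d9}
⟦block⟧ = {d2, d3, d4, d6, d7, d8, d11}
… ∩ ⟦that d1 covered⟧ = {d2, d3, d4, d6, d7, d8, d11} ∩ {d2, d3, d4, d7, d8, d9, d10, d11} = {d2, d3, d4, d7, d8, d11}
… ∩ ⟦in front of d1⟧ = {d2, d3, d4, d7, d8, d11} ∩ {d2, d3, d4, d5, d7, d9} = {d2, d3, d4, d7}
… ∩ ⟦foreign⟧ = {d2, d3, d4, d7} ∩ {d2, d6, d7, d9, d10, d11} = {d2, d7}
So ⟦foreign block that d1 covered in front of d1⟧ = {d2, d7}.

{d2, d7}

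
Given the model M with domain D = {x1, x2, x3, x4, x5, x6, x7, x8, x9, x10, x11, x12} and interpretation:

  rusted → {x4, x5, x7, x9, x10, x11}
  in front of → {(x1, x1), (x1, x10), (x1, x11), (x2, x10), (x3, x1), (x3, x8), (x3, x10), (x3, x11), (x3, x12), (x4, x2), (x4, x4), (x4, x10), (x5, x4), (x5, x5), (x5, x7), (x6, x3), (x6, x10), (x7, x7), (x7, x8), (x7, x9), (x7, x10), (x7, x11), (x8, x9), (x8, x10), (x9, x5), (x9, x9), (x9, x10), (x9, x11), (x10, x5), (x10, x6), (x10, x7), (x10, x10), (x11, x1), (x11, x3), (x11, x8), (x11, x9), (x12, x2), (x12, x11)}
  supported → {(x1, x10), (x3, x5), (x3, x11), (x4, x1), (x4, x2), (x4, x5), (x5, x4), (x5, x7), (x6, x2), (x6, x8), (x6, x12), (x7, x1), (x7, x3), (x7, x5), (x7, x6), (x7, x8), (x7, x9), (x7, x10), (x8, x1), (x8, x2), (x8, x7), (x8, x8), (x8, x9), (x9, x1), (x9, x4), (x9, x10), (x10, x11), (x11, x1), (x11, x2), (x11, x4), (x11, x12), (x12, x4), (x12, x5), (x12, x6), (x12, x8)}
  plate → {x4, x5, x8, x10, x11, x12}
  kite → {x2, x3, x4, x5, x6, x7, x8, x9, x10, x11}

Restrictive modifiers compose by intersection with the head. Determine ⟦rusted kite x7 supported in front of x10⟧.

⟦x7 supported⟧ = {x : ⟨x7, x⟩ ∈ ⟦supported⟧} = {x1, x3, x5, x6, x8, x9, x10}
⟦in front of x10⟧ = {x : ⟨x, x10⟩ ∈ ⟦in front of⟧} = {x1, x2, x3, x4, x6, x7, x8, x9, x10}
⟦kite⟧ = {x2, x3, x4, x5, x6, x7, x8, x9, x10, x11}
… ∩ ⟦x7 supported⟧ = {x2, x3, x4, x5, x6, x7, x8, x9, x10, x11} ∩ {x1, x3, x5, x6, x8, x9, x10} = {x3, x5, x6, x8, x9, x10}
… ∩ ⟦in front of x10⟧ = {x3, x5, x6, x8, x9, x10} ∩ {x1, x2, x3, x4, x6, x7, x8, x9, x10} = {x3, x6, x8, x9, x10}
… ∩ ⟦rusted⟧ = {x3, x6, x8, x9, x10} ∩ {x4, x5, x7, x9, x10, x11} = {x9, x10}
So ⟦rusted kite x7 supported in front of x10⟧ = {x9, x10}.

{x9, x10}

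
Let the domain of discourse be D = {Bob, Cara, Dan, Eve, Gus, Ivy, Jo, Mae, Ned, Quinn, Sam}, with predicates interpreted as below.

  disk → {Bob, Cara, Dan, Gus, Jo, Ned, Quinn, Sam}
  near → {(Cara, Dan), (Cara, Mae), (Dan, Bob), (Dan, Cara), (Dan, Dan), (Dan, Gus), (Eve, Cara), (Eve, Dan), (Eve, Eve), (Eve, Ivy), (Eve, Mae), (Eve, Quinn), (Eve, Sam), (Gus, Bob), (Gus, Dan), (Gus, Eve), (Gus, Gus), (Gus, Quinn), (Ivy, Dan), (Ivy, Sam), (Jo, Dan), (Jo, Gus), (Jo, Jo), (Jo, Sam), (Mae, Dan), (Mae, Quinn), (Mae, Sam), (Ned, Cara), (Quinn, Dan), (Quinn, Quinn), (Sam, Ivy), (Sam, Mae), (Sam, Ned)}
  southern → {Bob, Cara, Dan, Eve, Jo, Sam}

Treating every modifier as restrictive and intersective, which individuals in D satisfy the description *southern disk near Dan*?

⟦near Dan⟧ = {x : ⟨x, Dan⟩ ∈ ⟦near⟧} = {Cara, Dan, Eve, Gus, Ivy, Jo, Mae, Quinn}
⟦disk⟧ = {Bob, Cara, Dan, Gus, Jo, Ned, Quinn, Sam}
… ∩ ⟦near Dan⟧ = {Bob, Cara, Dan, Gus, Jo, Ned, Quinn, Sam} ∩ {Cara, Dan, Eve, Gus, Ivy, Jo, Mae, Quinn} = {Cara, Dan, Gus, Jo, Quinn}
… ∩ ⟦southern⟧ = {Cara, Dan, Gus, Jo, Quinn} ∩ {Bob, Cara, Dan, Eve, Jo, Sam} = {Cara, Dan, Jo}
So ⟦southern disk near Dan⟧ = {Cara, Dan, Jo}.

{Cara, Dan, Jo}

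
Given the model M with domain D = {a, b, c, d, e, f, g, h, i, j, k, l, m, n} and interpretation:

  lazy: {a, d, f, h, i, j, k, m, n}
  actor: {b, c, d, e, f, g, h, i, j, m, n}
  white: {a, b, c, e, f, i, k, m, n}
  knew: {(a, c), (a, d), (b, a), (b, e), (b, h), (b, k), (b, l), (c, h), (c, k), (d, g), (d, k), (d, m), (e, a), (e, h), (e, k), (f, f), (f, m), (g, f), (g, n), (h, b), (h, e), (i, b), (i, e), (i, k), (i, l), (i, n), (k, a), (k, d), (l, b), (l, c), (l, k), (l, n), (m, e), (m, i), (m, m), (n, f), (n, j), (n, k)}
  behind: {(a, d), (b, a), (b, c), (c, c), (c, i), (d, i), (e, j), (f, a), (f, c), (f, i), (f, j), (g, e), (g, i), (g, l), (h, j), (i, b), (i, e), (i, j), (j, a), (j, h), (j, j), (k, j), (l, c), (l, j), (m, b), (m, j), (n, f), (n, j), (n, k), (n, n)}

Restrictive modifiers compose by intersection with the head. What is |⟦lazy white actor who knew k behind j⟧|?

2

⟦who knew k⟧ = {x : ⟨x, k⟩ ∈ ⟦knew⟧} = {b, c, d, e, i, l, n}
⟦behind j⟧ = {x : ⟨x, j⟩ ∈ ⟦behind⟧} = {e, f, h, i, j, k, l, m, n}
⟦actor⟧ = {b, c, d, e, f, g, h, i, j, m, n}
… ∩ ⟦who knew k⟧ = {b, c, d, e, f, g, h, i, j, m, n} ∩ {b, c, d, e, i, l, n} = {b, c, d, e, i, n}
… ∩ ⟦behind j⟧ = {b, c, d, e, i, n} ∩ {e, f, h, i, j, k, l, m, n} = {e, i, n}
… ∩ ⟦lazy⟧ = {e, i, n} ∩ {a, d, f, h, i, j, k, m, n} = {i, n}
… ∩ ⟦white⟧ = {i, n} ∩ {a, b, c, e, f, i, k, m, n} = {i, n}
⟦lazy white actor who knew k behind j⟧ = {i, n}, so the cardinality is 2.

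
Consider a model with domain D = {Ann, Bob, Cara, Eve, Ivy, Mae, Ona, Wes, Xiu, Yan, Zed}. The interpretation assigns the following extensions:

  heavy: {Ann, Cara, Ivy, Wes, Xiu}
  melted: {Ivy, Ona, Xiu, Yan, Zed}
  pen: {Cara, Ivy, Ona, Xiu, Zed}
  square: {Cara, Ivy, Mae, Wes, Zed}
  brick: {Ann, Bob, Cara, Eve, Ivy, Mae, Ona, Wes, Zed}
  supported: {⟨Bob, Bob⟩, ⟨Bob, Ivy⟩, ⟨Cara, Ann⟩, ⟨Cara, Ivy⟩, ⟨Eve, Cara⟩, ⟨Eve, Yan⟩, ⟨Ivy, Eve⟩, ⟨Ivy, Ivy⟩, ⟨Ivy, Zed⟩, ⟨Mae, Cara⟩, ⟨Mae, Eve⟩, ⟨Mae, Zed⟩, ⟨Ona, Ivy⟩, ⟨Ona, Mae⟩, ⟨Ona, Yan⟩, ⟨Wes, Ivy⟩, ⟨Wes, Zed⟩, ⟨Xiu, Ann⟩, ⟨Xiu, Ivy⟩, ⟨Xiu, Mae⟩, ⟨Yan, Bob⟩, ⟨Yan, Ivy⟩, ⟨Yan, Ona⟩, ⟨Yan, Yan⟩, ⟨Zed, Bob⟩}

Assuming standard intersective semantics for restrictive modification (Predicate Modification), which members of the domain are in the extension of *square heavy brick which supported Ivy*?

⟦which supported Ivy⟧ = {x : ⟨x, Ivy⟩ ∈ ⟦supported⟧} = {Bob, Cara, Ivy, Ona, Wes, Xiu, Yan}
⟦brick⟧ = {Ann, Bob, Cara, Eve, Ivy, Mae, Ona, Wes, Zed}
… ∩ ⟦which supported Ivy⟧ = {Ann, Bob, Cara, Eve, Ivy, Mae, Ona, Wes, Zed} ∩ {Bob, Cara, Ivy, Ona, Wes, Xiu, Yan} = {Bob, Cara, Ivy, Ona, Wes}
… ∩ ⟦square⟧ = {Bob, Cara, Ivy, Ona, Wes} ∩ {Cara, Ivy, Mae, Wes, Zed} = {Cara, Ivy, Wes}
… ∩ ⟦heavy⟧ = {Cara, Ivy, Wes} ∩ {Ann, Cara, Ivy, Wes, Xiu} = {Cara, Ivy, Wes}
So ⟦square heavy brick which supported Ivy⟧ = {Cara, Ivy, Wes}.

{Cara, Ivy, Wes}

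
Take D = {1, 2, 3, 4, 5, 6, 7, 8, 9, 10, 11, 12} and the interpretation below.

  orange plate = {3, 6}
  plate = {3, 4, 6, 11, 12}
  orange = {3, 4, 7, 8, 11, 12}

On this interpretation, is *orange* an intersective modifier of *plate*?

no

⟦orange⟧ ∩ ⟦plate⟧ = {3, 4, 7, 8, 11, 12} ∩ {3, 4, 6, 11, 12} = {3, 4, 11, 12}
Observed ⟦orange plate⟧ = {3, 6}.
These differ, so the modifier is not intersective in this model.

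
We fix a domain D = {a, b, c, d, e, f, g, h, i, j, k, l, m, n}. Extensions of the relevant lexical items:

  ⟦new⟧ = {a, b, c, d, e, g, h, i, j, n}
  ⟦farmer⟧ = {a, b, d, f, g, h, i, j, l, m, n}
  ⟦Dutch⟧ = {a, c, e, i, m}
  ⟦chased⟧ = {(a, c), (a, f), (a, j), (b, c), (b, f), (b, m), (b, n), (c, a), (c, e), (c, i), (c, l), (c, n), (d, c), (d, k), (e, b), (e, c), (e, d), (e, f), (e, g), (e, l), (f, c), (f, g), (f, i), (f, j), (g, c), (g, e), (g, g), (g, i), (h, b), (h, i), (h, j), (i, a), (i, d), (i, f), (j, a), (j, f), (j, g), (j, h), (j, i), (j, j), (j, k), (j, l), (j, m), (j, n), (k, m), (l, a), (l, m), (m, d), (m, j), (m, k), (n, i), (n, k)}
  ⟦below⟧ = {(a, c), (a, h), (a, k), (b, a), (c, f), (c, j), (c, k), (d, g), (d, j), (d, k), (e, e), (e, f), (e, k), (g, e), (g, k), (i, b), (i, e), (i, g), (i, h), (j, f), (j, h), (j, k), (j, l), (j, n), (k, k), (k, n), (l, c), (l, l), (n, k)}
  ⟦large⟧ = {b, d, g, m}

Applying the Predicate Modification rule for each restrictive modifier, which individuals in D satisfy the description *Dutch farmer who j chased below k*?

{a}

⟦who j chased⟧ = {x : ⟨j, x⟩ ∈ ⟦chased⟧} = {a, f, g, h, i, j, k, l, m, n}
⟦below k⟧ = {x : ⟨x, k⟩ ∈ ⟦below⟧} = {a, c, d, e, g, j, k, n}
⟦farmer⟧ = {a, b, d, f, g, h, i, j, l, m, n}
… ∩ ⟦who j chased⟧ = {a, b, d, f, g, h, i, j, l, m, n} ∩ {a, f, g, h, i, j, k, l, m, n} = {a, f, g, h, i, j, l, m, n}
… ∩ ⟦below k⟧ = {a, f, g, h, i, j, l, m, n} ∩ {a, c, d, e, g, j, k, n} = {a, g, j, n}
… ∩ ⟦Dutch⟧ = {a, g, j, n} ∩ {a, c, e, i, m} = {a}
So ⟦Dutch farmer who j chased below k⟧ = {a}.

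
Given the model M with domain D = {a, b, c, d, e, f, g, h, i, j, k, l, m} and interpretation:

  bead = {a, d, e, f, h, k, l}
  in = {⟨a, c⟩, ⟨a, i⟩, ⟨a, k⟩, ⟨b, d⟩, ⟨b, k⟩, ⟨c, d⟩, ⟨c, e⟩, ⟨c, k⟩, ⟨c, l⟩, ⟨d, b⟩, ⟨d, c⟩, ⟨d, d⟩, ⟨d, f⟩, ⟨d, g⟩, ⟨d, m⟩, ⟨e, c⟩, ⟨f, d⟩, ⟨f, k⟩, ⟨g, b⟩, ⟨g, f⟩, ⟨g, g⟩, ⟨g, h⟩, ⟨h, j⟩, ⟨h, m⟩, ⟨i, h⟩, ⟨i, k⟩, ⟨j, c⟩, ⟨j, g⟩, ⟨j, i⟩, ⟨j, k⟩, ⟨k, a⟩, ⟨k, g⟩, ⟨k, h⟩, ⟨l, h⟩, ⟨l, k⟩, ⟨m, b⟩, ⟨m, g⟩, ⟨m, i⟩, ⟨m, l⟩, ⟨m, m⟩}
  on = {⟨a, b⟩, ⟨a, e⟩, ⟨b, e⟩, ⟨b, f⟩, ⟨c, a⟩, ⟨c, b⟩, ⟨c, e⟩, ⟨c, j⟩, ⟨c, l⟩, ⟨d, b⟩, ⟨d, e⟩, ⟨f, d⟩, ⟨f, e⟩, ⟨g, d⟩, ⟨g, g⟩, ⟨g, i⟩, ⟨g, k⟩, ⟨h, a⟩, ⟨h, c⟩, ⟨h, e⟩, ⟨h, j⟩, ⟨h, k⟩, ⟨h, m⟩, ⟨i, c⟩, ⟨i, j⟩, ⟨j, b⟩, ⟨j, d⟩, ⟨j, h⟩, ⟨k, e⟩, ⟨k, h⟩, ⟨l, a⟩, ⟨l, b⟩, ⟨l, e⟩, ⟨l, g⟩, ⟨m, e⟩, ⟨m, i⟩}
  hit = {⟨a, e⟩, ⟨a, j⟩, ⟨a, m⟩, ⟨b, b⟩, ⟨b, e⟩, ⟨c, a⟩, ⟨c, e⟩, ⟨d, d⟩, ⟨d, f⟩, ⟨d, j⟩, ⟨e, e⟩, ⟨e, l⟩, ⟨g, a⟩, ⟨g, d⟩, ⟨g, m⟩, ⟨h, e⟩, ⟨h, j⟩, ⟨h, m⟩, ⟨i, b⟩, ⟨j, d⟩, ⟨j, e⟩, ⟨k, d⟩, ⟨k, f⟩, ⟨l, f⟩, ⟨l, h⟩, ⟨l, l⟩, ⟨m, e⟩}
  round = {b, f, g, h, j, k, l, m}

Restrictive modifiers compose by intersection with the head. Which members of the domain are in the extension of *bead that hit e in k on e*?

⟦that hit e⟧ = {x : ⟨x, e⟩ ∈ ⟦hit⟧} = {a, b, c, e, h, j, m}
⟦in k⟧ = {x : ⟨x, k⟩ ∈ ⟦in⟧} = {a, b, c, f, i, j, l}
⟦on e⟧ = {x : ⟨x, e⟩ ∈ ⟦on⟧} = {a, b, c, d, f, h, k, l, m}
⟦bead⟧ = {a, d, e, f, h, k, l}
… ∩ ⟦that hit e⟧ = {a, d, e, f, h, k, l} ∩ {a, b, c, e, h, j, m} = {a, e, h}
… ∩ ⟦in k⟧ = {a, e, h} ∩ {a, b, c, f, i, j, l} = {a}
… ∩ ⟦on e⟧ = {a} ∩ {a, b, c, d, f, h, k, l, m} = {a}
So ⟦bead that hit e in k on e⟧ = {a}.

{a}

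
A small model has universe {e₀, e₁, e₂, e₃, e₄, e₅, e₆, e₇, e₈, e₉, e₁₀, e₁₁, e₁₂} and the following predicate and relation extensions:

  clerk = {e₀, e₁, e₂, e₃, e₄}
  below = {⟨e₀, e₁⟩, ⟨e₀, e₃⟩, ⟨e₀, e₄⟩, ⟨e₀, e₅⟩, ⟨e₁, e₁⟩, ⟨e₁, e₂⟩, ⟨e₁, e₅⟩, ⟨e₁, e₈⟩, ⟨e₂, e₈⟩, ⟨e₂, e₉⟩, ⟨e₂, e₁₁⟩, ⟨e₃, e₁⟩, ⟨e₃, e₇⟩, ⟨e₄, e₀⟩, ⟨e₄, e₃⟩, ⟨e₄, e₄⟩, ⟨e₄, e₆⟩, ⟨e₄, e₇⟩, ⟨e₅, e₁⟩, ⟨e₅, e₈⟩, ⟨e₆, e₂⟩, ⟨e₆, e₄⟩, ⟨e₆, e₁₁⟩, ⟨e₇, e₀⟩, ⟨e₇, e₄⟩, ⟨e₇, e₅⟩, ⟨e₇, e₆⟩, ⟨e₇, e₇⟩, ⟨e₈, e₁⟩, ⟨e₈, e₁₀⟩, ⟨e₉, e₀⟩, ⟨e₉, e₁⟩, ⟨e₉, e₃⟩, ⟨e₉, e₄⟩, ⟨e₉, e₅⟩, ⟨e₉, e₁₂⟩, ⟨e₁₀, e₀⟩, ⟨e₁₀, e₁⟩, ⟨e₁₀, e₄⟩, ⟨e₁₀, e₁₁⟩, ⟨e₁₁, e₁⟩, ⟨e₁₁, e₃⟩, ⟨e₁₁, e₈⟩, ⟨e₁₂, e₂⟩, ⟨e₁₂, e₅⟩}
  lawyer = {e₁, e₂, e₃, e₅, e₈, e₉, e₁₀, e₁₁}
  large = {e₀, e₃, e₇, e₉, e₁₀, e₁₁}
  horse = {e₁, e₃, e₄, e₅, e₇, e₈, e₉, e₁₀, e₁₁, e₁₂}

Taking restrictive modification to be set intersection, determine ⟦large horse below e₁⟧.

⟦below e₁⟧ = {x : ⟨x, e₁⟩ ∈ ⟦below⟧} = {e₀, e₁, e₃, e₅, e₈, e₉, e₁₀, e₁₁}
⟦horse⟧ = {e₁, e₃, e₄, e₅, e₇, e₈, e₉, e₁₀, e₁₁, e₁₂}
… ∩ ⟦below e₁⟧ = {e₁, e₃, e₄, e₅, e₇, e₈, e₉, e₁₀, e₁₁, e₁₂} ∩ {e₀, e₁, e₃, e₅, e₈, e₉, e₁₀, e₁₁} = {e₁, e₃, e₅, e₈, e₉, e₁₀, e₁₁}
… ∩ ⟦large⟧ = {e₁, e₃, e₅, e₈, e₉, e₁₀, e₁₁} ∩ {e₀, e₃, e₇, e₉, e₁₀, e₁₁} = {e₃, e₉, e₁₀, e₁₁}
So ⟦large horse below e₁⟧ = {e₃, e₉, e₁₀, e₁₁}.

{e₃, e₉, e₁₀, e₁₁}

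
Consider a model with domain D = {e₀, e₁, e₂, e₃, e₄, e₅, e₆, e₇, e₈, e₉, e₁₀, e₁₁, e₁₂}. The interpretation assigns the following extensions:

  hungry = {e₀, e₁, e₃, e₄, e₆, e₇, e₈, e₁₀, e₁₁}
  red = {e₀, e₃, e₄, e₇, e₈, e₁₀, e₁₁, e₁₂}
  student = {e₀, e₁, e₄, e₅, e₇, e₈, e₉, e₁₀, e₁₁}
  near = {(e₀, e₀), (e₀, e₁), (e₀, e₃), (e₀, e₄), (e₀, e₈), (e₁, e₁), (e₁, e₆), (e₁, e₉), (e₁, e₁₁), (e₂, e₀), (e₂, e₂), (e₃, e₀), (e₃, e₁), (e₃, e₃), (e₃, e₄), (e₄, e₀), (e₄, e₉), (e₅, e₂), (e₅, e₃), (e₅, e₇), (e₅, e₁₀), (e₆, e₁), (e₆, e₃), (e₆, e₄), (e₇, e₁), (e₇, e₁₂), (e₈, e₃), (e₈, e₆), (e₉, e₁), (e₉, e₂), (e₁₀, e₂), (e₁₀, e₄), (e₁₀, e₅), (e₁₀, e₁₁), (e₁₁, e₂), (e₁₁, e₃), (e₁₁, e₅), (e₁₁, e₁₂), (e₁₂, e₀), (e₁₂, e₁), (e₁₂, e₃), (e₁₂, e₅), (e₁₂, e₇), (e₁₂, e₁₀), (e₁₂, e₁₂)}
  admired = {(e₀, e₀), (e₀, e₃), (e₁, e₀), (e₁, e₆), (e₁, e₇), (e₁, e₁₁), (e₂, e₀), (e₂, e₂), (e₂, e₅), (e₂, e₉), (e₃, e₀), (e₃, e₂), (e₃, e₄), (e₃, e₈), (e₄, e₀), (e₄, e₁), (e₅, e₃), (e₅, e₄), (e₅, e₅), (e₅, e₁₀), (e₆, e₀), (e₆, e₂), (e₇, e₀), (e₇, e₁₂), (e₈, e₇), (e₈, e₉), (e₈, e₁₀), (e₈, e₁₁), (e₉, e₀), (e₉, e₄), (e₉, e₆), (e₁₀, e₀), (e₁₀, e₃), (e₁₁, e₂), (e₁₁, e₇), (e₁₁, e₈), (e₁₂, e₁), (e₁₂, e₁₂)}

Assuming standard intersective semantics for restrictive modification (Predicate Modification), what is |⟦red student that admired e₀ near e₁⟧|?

⟦that admired e₀⟧ = {x : ⟨x, e₀⟩ ∈ ⟦admired⟧} = {e₀, e₁, e₂, e₃, e₄, e₆, e₇, e₉, e₁₀}
⟦near e₁⟧ = {x : ⟨x, e₁⟩ ∈ ⟦near⟧} = {e₀, e₁, e₃, e₆, e₇, e₉, e₁₂}
⟦student⟧ = {e₀, e₁, e₄, e₅, e₇, e₈, e₉, e₁₀, e₁₁}
… ∩ ⟦that admired e₀⟧ = {e₀, e₁, e₄, e₅, e₇, e₈, e₉, e₁₀, e₁₁} ∩ {e₀, e₁, e₂, e₃, e₄, e₆, e₇, e₉, e₁₀} = {e₀, e₁, e₄, e₇, e₉, e₁₀}
… ∩ ⟦near e₁⟧ = {e₀, e₁, e₄, e₇, e₉, e₁₀} ∩ {e₀, e₁, e₃, e₆, e₇, e₉, e₁₂} = {e₀, e₁, e₇, e₉}
… ∩ ⟦red⟧ = {e₀, e₁, e₇, e₉} ∩ {e₀, e₃, e₄, e₇, e₈, e₁₀, e₁₁, e₁₂} = {e₀, e₇}
⟦red student that admired e₀ near e₁⟧ = {e₀, e₇}, so the cardinality is 2.

2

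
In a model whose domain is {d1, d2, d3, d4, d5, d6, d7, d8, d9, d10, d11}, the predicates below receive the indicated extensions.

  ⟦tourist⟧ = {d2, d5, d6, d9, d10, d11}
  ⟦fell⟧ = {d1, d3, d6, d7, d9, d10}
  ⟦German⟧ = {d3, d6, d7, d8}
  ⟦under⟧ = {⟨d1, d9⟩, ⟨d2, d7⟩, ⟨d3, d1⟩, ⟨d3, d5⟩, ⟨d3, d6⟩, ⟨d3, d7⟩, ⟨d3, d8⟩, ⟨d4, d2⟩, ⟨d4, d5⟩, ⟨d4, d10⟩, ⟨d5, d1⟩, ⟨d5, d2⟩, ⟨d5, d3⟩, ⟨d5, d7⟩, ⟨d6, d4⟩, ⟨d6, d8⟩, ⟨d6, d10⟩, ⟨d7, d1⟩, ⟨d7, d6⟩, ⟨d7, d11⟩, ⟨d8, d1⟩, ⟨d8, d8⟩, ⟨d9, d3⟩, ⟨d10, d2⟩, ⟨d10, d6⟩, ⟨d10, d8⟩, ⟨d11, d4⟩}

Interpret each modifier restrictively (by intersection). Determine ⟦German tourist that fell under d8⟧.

⟦that fell⟧ = ⟦fell⟧ = {d1, d3, d6, d7, d9, d10}
⟦under d8⟧ = {x : ⟨x, d8⟩ ∈ ⟦under⟧} = {d3, d6, d8, d10}
⟦tourist⟧ = {d2, d5, d6, d9, d10, d11}
… ∩ ⟦that fell⟧ = {d2, d5, d6, d9, d10, d11} ∩ {d1, d3, d6, d7, d9, d10} = {d6, d9, d10}
… ∩ ⟦under d8⟧ = {d6, d9, d10} ∩ {d3, d6, d8, d10} = {d6, d10}
… ∩ ⟦German⟧ = {d6, d10} ∩ {d3, d6, d7, d8} = {d6}
So ⟦German tourist that fell under d8⟧ = {d6}.

{d6}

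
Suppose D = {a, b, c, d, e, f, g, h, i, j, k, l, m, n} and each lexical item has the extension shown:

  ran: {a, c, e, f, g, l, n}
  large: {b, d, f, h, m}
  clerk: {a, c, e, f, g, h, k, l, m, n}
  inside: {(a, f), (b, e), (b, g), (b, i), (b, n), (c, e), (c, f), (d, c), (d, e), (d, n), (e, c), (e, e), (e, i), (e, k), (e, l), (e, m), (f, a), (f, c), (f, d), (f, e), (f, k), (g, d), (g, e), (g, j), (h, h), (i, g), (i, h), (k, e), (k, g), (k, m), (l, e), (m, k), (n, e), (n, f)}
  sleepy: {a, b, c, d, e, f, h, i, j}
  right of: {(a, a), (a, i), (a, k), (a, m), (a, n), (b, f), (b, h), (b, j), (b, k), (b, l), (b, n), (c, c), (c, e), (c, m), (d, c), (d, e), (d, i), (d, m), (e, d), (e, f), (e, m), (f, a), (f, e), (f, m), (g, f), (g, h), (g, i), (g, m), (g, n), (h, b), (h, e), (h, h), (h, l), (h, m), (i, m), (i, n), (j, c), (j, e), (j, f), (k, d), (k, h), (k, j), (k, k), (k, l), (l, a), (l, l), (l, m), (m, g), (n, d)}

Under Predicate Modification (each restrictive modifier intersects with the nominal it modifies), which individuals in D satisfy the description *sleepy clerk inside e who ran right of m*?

{c, e, f}

⟦inside e⟧ = {x : ⟨x, e⟩ ∈ ⟦inside⟧} = {b, c, d, e, f, g, k, l, n}
⟦who ran⟧ = ⟦ran⟧ = {a, c, e, f, g, l, n}
⟦right of m⟧ = {x : ⟨x, m⟩ ∈ ⟦right of⟧} = {a, c, d, e, f, g, h, i, l}
⟦clerk⟧ = {a, c, e, f, g, h, k, l, m, n}
… ∩ ⟦inside e⟧ = {a, c, e, f, g, h, k, l, m, n} ∩ {b, c, d, e, f, g, k, l, n} = {c, e, f, g, k, l, n}
… ∩ ⟦who ran⟧ = {c, e, f, g, k, l, n} ∩ {a, c, e, f, g, l, n} = {c, e, f, g, l, n}
… ∩ ⟦right of m⟧ = {c, e, f, g, l, n} ∩ {a, c, d, e, f, g, h, i, l} = {c, e, f, g, l}
… ∩ ⟦sleepy⟧ = {c, e, f, g, l} ∩ {a, b, c, d, e, f, h, i, j} = {c, e, f}
So ⟦sleepy clerk inside e who ran right of m⟧ = {c, e, f}.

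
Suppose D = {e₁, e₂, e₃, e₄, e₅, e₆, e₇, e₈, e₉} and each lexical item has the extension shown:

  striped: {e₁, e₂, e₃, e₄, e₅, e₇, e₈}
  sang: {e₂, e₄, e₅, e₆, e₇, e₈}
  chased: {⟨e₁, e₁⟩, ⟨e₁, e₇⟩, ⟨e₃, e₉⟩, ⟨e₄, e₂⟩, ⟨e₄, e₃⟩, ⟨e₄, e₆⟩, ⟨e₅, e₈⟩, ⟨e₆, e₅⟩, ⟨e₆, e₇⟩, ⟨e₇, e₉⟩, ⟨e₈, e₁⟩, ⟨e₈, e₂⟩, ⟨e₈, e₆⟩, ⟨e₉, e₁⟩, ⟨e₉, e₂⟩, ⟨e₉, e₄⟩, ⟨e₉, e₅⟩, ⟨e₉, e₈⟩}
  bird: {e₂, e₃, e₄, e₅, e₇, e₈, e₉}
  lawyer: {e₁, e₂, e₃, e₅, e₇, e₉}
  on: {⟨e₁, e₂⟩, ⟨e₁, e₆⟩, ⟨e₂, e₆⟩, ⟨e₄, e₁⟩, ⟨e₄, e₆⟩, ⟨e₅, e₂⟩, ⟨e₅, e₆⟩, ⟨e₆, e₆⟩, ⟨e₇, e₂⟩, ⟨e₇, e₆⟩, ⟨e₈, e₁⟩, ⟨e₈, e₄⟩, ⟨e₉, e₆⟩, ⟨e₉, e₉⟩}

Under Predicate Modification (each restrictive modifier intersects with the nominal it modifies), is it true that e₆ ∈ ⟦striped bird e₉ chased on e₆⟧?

⟦e₉ chased⟧ = {x : ⟨e₉, x⟩ ∈ ⟦chased⟧} = {e₁, e₂, e₄, e₅, e₈}
⟦on e₆⟧ = {x : ⟨x, e₆⟩ ∈ ⟦on⟧} = {e₁, e₂, e₄, e₅, e₆, e₇, e₉}
⟦bird⟧ = {e₂, e₃, e₄, e₅, e₇, e₈, e₉}
… ∩ ⟦e₉ chased⟧ = {e₂, e₃, e₄, e₅, e₇, e₈, e₉} ∩ {e₁, e₂, e₄, e₅, e₈} = {e₂, e₄, e₅, e₈}
… ∩ ⟦on e₆⟧ = {e₂, e₄, e₅, e₈} ∩ {e₁, e₂, e₄, e₅, e₆, e₇, e₉} = {e₂, e₄, e₅}
… ∩ ⟦striped⟧ = {e₂, e₄, e₅} ∩ {e₁, e₂, e₃, e₄, e₅, e₇, e₈} = {e₂, e₄, e₅}
⟦striped bird e₉ chased on e₆⟧ = {e₂, e₄, e₅}; e₆ ∉ this set.

no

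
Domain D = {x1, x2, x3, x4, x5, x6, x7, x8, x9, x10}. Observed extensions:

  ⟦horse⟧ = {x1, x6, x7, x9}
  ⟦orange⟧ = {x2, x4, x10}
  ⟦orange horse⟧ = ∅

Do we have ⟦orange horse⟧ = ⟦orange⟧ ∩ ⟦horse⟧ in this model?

⟦orange⟧ ∩ ⟦horse⟧ = {x2, x4, x10} ∩ {x1, x6, x7, x9} = ∅
Observed ⟦orange horse⟧ = ∅.
These coincide, so the modifier is intersective here.

yes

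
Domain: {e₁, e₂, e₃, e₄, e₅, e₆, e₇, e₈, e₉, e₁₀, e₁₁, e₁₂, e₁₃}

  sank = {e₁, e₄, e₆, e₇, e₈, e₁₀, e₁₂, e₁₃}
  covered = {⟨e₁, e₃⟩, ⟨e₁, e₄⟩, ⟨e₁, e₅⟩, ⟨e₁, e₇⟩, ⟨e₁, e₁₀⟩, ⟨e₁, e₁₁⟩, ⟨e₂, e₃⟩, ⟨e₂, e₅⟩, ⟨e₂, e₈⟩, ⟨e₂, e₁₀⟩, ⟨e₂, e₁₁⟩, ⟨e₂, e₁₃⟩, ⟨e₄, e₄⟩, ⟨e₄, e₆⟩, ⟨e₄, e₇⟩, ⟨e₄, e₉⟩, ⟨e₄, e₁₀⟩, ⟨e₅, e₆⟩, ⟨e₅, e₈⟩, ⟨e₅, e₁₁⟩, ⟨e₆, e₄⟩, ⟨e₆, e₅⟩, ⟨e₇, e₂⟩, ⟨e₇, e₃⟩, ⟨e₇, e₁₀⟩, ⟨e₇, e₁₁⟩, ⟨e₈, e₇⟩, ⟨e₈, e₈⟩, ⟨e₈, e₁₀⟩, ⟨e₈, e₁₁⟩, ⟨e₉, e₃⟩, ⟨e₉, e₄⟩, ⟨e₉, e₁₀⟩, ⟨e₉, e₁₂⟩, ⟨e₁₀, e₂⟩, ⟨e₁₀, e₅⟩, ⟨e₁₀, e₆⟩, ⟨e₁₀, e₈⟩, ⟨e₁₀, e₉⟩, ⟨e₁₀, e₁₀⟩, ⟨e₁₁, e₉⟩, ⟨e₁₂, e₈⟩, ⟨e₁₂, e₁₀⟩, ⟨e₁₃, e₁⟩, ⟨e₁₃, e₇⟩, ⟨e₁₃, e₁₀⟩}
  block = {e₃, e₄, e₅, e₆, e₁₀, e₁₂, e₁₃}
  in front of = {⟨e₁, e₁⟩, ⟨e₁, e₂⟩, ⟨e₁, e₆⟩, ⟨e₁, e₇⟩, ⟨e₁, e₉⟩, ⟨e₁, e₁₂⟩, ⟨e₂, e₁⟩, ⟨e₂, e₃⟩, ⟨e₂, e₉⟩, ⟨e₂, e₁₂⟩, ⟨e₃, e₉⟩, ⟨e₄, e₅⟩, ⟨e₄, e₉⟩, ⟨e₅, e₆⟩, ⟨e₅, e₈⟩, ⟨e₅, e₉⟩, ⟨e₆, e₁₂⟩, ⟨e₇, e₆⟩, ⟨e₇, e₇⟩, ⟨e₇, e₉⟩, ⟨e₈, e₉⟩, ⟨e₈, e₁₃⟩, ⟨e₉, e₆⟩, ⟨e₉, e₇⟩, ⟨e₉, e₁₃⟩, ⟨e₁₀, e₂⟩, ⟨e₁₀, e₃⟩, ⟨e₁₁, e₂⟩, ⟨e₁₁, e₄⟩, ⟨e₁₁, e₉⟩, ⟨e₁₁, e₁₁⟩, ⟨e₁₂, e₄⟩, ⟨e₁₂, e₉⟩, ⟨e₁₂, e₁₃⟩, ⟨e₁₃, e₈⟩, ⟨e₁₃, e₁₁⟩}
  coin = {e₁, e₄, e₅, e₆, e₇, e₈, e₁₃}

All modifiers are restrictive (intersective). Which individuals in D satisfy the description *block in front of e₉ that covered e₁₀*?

{e₄, e₁₂}

⟦in front of e₉⟧ = {x : ⟨x, e₉⟩ ∈ ⟦in front of⟧} = {e₁, e₂, e₃, e₄, e₅, e₇, e₈, e₁₁, e₁₂}
⟦that covered e₁₀⟧ = {x : ⟨x, e₁₀⟩ ∈ ⟦covered⟧} = {e₁, e₂, e₄, e₇, e₈, e₉, e₁₀, e₁₂, e₁₃}
⟦block⟧ = {e₃, e₄, e₅, e₆, e₁₀, e₁₂, e₁₃}
… ∩ ⟦in front of e₉⟧ = {e₃, e₄, e₅, e₆, e₁₀, e₁₂, e₁₃} ∩ {e₁, e₂, e₃, e₄, e₅, e₇, e₈, e₁₁, e₁₂} = {e₃, e₄, e₅, e₁₂}
… ∩ ⟦that covered e₁₀⟧ = {e₃, e₄, e₅, e₁₂} ∩ {e₁, e₂, e₄, e₇, e₈, e₉, e₁₀, e₁₂, e₁₃} = {e₄, e₁₂}
So ⟦block in front of e₉ that covered e₁₀⟧ = {e₄, e₁₂}.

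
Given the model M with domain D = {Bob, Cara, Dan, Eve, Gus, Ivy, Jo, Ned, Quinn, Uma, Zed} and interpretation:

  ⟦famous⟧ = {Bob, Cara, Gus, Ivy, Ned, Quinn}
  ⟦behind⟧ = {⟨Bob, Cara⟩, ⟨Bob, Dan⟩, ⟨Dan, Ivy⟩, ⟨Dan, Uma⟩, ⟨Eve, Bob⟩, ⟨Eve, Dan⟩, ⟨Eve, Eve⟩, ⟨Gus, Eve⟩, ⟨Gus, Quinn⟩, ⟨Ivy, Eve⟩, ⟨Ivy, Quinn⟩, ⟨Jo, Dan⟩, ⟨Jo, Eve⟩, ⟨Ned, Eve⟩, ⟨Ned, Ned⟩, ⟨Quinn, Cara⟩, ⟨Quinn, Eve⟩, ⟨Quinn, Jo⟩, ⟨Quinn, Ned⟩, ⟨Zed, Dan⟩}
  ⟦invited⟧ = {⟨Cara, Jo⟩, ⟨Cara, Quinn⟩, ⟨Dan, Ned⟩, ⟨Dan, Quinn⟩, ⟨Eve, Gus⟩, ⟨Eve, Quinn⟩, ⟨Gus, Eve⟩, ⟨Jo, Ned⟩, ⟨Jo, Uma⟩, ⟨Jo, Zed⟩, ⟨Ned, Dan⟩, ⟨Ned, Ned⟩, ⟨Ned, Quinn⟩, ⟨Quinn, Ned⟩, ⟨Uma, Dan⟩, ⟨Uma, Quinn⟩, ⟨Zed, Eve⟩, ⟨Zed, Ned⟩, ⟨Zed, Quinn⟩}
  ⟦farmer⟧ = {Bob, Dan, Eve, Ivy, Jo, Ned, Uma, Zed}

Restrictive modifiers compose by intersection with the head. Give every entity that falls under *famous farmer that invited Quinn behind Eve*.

⟦that invited Quinn⟧ = {x : ⟨x, Quinn⟩ ∈ ⟦invited⟧} = {Cara, Dan, Eve, Ned, Uma, Zed}
⟦behind Eve⟧ = {x : ⟨x, Eve⟩ ∈ ⟦behind⟧} = {Eve, Gus, Ivy, Jo, Ned, Quinn}
⟦farmer⟧ = {Bob, Dan, Eve, Ivy, Jo, Ned, Uma, Zed}
… ∩ ⟦that invited Quinn⟧ = {Bob, Dan, Eve, Ivy, Jo, Ned, Uma, Zed} ∩ {Cara, Dan, Eve, Ned, Uma, Zed} = {Dan, Eve, Ned, Uma, Zed}
… ∩ ⟦behind Eve⟧ = {Dan, Eve, Ned, Uma, Zed} ∩ {Eve, Gus, Ivy, Jo, Ned, Quinn} = {Eve, Ned}
… ∩ ⟦famous⟧ = {Eve, Ned} ∩ {Bob, Cara, Gus, Ivy, Ned, Quinn} = {Ned}
So ⟦famous farmer that invited Quinn behind Eve⟧ = {Ned}.

{Ned}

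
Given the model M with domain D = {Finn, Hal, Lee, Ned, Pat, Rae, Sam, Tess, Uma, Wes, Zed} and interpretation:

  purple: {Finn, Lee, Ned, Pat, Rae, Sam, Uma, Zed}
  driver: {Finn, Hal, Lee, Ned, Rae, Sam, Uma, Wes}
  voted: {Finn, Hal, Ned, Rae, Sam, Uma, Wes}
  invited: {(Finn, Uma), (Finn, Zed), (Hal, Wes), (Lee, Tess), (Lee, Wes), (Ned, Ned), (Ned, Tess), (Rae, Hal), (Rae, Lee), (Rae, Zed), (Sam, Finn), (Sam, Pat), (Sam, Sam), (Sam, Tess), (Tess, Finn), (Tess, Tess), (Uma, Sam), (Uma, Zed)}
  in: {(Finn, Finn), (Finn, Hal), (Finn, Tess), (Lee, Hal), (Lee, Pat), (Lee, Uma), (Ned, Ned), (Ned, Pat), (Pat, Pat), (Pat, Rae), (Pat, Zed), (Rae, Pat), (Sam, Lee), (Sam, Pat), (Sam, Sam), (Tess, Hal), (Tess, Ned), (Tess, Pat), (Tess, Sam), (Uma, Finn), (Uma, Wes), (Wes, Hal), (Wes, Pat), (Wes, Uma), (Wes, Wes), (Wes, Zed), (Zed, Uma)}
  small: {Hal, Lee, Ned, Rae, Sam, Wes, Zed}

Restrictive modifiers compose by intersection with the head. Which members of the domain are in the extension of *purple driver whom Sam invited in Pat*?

⟦whom Sam invited⟧ = {x : ⟨Sam, x⟩ ∈ ⟦invited⟧} = {Finn, Pat, Sam, Tess}
⟦in Pat⟧ = {x : ⟨x, Pat⟩ ∈ ⟦in⟧} = {Lee, Ned, Pat, Rae, Sam, Tess, Wes}
⟦driver⟧ = {Finn, Hal, Lee, Ned, Rae, Sam, Uma, Wes}
… ∩ ⟦whom Sam invited⟧ = {Finn, Hal, Lee, Ned, Rae, Sam, Uma, Wes} ∩ {Finn, Pat, Sam, Tess} = {Finn, Sam}
… ∩ ⟦in Pat⟧ = {Finn, Sam} ∩ {Lee, Ned, Pat, Rae, Sam, Tess, Wes} = {Sam}
… ∩ ⟦purple⟧ = {Sam} ∩ {Finn, Lee, Ned, Pat, Rae, Sam, Uma, Zed} = {Sam}
So ⟦purple driver whom Sam invited in Pat⟧ = {Sam}.

{Sam}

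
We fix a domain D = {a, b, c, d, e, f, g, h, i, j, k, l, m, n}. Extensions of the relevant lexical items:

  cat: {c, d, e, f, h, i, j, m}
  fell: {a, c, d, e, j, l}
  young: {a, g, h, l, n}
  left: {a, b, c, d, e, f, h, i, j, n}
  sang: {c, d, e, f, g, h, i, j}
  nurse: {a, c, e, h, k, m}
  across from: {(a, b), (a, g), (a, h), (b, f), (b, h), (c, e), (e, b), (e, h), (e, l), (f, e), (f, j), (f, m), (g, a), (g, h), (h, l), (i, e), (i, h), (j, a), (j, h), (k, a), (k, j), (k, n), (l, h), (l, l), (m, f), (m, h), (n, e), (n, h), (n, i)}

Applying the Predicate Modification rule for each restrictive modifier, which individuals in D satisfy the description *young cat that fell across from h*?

⟦that fell⟧ = ⟦fell⟧ = {a, c, d, e, j, l}
⟦across from h⟧ = {x : ⟨x, h⟩ ∈ ⟦across from⟧} = {a, b, e, g, i, j, l, m, n}
⟦cat⟧ = {c, d, e, f, h, i, j, m}
… ∩ ⟦that fell⟧ = {c, d, e, f, h, i, j, m} ∩ {a, c, d, e, j, l} = {c, d, e, j}
… ∩ ⟦across from h⟧ = {c, d, e, j} ∩ {a, b, e, g, i, j, l, m, n} = {e, j}
… ∩ ⟦young⟧ = {e, j} ∩ {a, g, h, l, n} = ∅
So ⟦young cat that fell across from h⟧ = ∅.

∅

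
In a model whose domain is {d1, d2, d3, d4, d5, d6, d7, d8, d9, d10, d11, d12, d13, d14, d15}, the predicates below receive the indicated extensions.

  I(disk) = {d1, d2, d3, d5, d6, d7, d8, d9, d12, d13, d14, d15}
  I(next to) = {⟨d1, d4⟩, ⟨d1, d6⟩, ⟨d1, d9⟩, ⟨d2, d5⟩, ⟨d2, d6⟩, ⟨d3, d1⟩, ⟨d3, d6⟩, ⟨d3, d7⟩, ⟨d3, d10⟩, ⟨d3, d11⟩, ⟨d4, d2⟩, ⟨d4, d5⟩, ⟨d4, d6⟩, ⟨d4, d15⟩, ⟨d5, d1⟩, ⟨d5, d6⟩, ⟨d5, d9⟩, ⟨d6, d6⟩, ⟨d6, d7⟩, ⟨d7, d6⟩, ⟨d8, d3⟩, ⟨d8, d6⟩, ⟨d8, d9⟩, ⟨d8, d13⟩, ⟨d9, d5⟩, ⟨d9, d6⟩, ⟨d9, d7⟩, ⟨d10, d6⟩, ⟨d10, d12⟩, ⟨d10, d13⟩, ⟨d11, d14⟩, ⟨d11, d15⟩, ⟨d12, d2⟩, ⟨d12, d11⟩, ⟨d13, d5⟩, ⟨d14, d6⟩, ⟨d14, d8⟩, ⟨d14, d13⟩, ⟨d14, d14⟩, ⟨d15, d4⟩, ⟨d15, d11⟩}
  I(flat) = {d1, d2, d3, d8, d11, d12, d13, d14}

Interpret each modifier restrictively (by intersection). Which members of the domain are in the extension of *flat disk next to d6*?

{d1, d2, d3, d8, d14}

⟦next to d6⟧ = {x : ⟨x, d6⟩ ∈ ⟦next to⟧} = {d1, d2, d3, d4, d5, d6, d7, d8, d9, d10, d14}
⟦disk⟧ = {d1, d2, d3, d5, d6, d7, d8, d9, d12, d13, d14, d15}
… ∩ ⟦next to d6⟧ = {d1, d2, d3, d5, d6, d7, d8, d9, d12, d13, d14, d15} ∩ {d1, d2, d3, d4, d5, d6, d7, d8, d9, d10, d14} = {d1, d2, d3, d5, d6, d7, d8, d9, d14}
… ∩ ⟦flat⟧ = {d1, d2, d3, d5, d6, d7, d8, d9, d14} ∩ {d1, d2, d3, d8, d11, d12, d13, d14} = {d1, d2, d3, d8, d14}
So ⟦flat disk next to d6⟧ = {d1, d2, d3, d8, d14}.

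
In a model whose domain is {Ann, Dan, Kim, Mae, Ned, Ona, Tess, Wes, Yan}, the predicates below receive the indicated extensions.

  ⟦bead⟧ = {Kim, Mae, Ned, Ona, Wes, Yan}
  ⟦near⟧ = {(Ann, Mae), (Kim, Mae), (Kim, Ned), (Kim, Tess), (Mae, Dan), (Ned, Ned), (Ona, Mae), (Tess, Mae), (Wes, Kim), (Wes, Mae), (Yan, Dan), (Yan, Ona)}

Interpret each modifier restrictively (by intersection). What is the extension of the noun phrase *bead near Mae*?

⟦near Mae⟧ = {x : ⟨x, Mae⟩ ∈ ⟦near⟧} = {Ann, Kim, Ona, Tess, Wes}
⟦bead⟧ = {Kim, Mae, Ned, Ona, Wes, Yan}
… ∩ ⟦near Mae⟧ = {Kim, Mae, Ned, Ona, Wes, Yan} ∩ {Ann, Kim, Ona, Tess, Wes} = {Kim, Ona, Wes}
So ⟦bead near Mae⟧ = {Kim, Ona, Wes}.

{Kim, Ona, Wes}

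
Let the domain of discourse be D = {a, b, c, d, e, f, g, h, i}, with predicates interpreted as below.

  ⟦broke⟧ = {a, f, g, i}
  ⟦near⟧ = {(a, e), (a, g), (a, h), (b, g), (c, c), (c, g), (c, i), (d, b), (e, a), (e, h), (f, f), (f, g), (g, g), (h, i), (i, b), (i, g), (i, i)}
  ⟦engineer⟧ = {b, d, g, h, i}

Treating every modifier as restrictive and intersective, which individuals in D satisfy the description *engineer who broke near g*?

⟦who broke⟧ = ⟦broke⟧ = {a, f, g, i}
⟦near g⟧ = {x : ⟨x, g⟩ ∈ ⟦near⟧} = {a, b, c, f, g, i}
⟦engineer⟧ = {b, d, g, h, i}
… ∩ ⟦who broke⟧ = {b, d, g, h, i} ∩ {a, f, g, i} = {g, i}
… ∩ ⟦near g⟧ = {g, i} ∩ {a, b, c, f, g, i} = {g, i}
So ⟦engineer who broke near g⟧ = {g, i}.

{g, i}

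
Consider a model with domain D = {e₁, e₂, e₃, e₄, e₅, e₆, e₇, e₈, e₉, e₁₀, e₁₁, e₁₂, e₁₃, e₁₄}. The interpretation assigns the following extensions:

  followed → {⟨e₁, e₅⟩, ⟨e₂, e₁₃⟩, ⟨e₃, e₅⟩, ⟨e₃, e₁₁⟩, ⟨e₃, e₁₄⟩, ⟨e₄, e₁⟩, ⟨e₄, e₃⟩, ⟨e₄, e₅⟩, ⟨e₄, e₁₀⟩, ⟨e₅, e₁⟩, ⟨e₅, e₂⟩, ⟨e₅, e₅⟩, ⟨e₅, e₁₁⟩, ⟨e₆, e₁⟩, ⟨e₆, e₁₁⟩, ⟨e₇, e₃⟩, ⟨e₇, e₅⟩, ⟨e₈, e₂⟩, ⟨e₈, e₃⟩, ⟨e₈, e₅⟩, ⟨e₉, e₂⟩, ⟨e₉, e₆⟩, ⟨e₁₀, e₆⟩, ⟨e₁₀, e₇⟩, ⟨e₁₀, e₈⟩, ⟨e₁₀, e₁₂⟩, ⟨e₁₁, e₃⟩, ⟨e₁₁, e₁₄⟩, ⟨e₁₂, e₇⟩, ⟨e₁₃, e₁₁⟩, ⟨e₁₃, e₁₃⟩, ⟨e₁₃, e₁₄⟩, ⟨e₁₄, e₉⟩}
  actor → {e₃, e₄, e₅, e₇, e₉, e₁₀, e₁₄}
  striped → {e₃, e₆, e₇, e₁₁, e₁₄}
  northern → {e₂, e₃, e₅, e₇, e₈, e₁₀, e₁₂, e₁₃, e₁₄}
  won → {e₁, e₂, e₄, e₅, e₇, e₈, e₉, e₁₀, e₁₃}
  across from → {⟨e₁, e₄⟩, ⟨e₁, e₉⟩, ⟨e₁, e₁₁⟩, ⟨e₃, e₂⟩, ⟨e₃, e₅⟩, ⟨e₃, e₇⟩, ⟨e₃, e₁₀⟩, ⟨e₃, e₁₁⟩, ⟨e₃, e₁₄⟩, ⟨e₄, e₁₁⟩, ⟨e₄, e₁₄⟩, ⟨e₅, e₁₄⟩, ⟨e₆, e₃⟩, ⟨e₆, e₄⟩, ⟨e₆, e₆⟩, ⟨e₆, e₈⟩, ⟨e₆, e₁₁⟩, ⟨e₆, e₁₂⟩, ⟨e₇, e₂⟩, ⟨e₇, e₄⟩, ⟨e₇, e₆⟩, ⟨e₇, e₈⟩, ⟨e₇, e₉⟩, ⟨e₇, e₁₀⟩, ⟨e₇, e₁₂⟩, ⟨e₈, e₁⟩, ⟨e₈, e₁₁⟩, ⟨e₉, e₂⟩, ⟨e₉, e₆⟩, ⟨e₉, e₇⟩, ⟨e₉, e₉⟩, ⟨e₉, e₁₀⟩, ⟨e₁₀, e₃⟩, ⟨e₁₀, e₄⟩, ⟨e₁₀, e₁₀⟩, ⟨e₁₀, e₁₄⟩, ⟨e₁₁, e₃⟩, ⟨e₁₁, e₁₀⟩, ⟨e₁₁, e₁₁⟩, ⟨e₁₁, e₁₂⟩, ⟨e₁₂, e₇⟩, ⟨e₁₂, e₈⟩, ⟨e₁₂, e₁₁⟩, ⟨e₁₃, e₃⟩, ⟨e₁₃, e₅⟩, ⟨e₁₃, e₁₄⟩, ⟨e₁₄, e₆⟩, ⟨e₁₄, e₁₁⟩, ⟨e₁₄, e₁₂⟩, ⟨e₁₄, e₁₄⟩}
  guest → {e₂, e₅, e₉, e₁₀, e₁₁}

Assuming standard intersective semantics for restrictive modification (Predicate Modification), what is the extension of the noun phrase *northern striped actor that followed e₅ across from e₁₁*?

{e₃}

⟦that followed e₅⟧ = {x : ⟨x, e₅⟩ ∈ ⟦followed⟧} = {e₁, e₃, e₄, e₅, e₇, e₈}
⟦across from e₁₁⟧ = {x : ⟨x, e₁₁⟩ ∈ ⟦across from⟧} = {e₁, e₃, e₄, e₆, e₈, e₁₁, e₁₂, e₁₄}
⟦actor⟧ = {e₃, e₄, e₅, e₇, e₉, e₁₀, e₁₄}
… ∩ ⟦that followed e₅⟧ = {e₃, e₄, e₅, e₇, e₉, e₁₀, e₁₄} ∩ {e₁, e₃, e₄, e₅, e₇, e₈} = {e₃, e₄, e₅, e₇}
… ∩ ⟦across from e₁₁⟧ = {e₃, e₄, e₅, e₇} ∩ {e₁, e₃, e₄, e₆, e₈, e₁₁, e₁₂, e₁₄} = {e₃, e₄}
… ∩ ⟦northern⟧ = {e₃, e₄} ∩ {e₂, e₃, e₅, e₇, e₈, e₁₀, e₁₂, e₁₃, e₁₄} = {e₃}
… ∩ ⟦striped⟧ = {e₃} ∩ {e₃, e₆, e₇, e₁₁, e₁₄} = {e₃}
So ⟦northern striped actor that followed e₅ across from e₁₁⟧ = {e₃}.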